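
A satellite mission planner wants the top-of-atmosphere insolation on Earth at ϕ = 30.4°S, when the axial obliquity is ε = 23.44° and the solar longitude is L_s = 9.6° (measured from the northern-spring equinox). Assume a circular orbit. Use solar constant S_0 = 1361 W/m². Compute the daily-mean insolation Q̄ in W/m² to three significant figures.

Q̄ ≈ 350 W/m²

Solar declination: sin δ = sin ε · sin L_s = sin 23.44° × sin 9.6° = 0.06634, so δ = +3.804°.
cos h₀ = −tan(-30.4°) tan(+3.804°) = 0.0390, h₀ = 1.5318 rad.
Bracket: h₀ sin ϕ sin δ + cos ϕ cos δ sin h₀ = 1.5318×-0.50603×0.06634 + 0.86251×0.99780×0.99924 = -0.051423 + 0.859958 = 0.808535.
Q̄ = (S_0/π) × [bracket] = (1361/π) × 0.808535 = 350.3 W/m².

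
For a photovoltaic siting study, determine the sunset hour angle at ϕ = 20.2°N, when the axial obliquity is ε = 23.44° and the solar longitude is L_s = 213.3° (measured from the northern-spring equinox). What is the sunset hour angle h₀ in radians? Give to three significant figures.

h₀ = 1.49 rad

Solar declination: sin δ = sin ε · sin L_s = sin 23.44° × sin 213.3° = -0.21839, so δ = -12.615°.
cos h₀ = −tan ϕ · tan δ = −tan(+20.2°) × tan(-12.615°) = 0.0823, so h₀ = 1.4884 rad = 85.28°.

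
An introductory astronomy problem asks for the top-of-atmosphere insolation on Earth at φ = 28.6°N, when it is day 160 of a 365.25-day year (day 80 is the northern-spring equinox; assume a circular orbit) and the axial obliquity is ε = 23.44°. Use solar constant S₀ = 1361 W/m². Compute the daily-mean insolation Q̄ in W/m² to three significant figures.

Q̄ ≈ 487 W/m²

Solar longitude: λ_s = 360° × (160 − 80)/365.25 = 78.850°.
sin δ = sin 23.44° × sin 78.850° = 0.39028, so δ = +22.972°.
cos H₀ = −tan(+28.6°) tan(+22.972°) = -0.2311, H₀ = 1.8040 rad.
Bracket: H₀ sin φ sin δ + cos φ cos δ sin H₀ = 1.8040×0.47869×0.39028 + 0.87798×0.92070×0.97293 = 0.337029 + 0.786474 = 1.123503.
Q̄ = (S₀/π) × [bracket] = (1361/π) × 1.123503 = 486.7 W/m².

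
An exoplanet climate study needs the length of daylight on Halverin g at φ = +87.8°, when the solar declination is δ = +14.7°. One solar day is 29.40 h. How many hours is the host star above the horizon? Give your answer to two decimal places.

29.40 h

Sunrise equation: cos H₀ = −tan φ · tan δ = -6.8290 ≤ −1, so the host star never sets (polar day) and H₀ = π.
Daylight = 2H₀/(2π) × 29.40 h = (3.1416/π) × 29.40 = 29.40 h.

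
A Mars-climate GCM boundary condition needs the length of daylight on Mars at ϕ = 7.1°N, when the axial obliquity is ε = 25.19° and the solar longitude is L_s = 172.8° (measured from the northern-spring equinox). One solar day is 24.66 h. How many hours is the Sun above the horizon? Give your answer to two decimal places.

12.38 h

Solar declination: sin δ = sin ε · sin L_s = sin 25.19° × sin 172.8° = 0.05334, so δ = +3.058°.
cos h₀ = −tan ϕ · tan δ = −tan(+7.1°) × tan(+3.058°) = -0.0067, so h₀ = 1.5775 rad = 90.38°.
Daylight = 2h₀/(2π) × 24.66 h = (1.5775/π) × 24.66 = 12.38 h.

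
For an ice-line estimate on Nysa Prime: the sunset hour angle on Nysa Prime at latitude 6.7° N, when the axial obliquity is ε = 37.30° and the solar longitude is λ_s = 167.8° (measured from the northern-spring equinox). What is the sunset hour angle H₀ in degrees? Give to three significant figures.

H₀ = 90.9°

Solar declination: sin δ = sin ε · sin λ_s = sin 37.30° × sin 167.8° = 0.12806, so δ = +7.358°.
cos H₀ = −tan φ · tan δ = −tan(+6.7°) × tan(+7.358°) = -0.0152, so H₀ = 1.5860 rad = 90.87°.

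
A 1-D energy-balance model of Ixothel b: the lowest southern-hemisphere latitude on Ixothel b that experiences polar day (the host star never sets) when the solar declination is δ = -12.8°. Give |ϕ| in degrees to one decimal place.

Polar day requires cos h₀ = −tan ϕ tan δ ≤ −1, i.e. tan ϕ tan δ ≥ 1.
The boundary is |tan ϕ| · |tan δ| = 1, so |ϕ| = 90° − |δ| = 90° − 12.8° = 77.2° in the southern hemisphere.

|ϕ| = 77.2°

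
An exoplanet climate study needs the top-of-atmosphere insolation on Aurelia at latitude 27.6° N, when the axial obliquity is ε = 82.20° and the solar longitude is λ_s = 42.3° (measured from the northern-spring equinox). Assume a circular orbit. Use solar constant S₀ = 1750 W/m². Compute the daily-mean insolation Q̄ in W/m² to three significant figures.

Solar declination: sin δ = sin ε · sin λ_s = sin 82.20° × sin 42.3° = 0.66679, so δ = +41.819°.
cos H₀ = −tan(+27.6°) tan(+41.819°) = -0.4677, H₀ = 2.0575 rad.
Bracket: H₀ sin φ sin δ + cos φ cos δ sin H₀ = 2.0575×0.46330×0.66679 + 0.88620×0.74525×0.88386 = 0.635611 + 0.583737 = 1.219348.
Q̄ = (S₀/π) × [bracket] = (1750/π) × 1.219348 = 679.2 W/m².

Q̄ ≈ 679 W/m²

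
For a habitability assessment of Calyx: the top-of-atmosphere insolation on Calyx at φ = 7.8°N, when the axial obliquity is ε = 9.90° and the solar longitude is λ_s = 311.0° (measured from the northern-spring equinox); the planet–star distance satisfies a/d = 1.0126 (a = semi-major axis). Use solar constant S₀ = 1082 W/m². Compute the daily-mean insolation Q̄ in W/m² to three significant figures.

Q̄ ≈ 337 W/m²

Solar declination: sin δ = sin ε · sin λ_s = sin 9.90° × sin 311.0° = -0.12976, so δ = -7.456°.
cos H₀ = −tan(+7.8°) tan(-7.456°) = 0.0179, H₀ = 1.5529 rad.
Bracket: H₀ sin φ sin δ + cos φ cos δ sin H₀ = 1.5529×0.13572×-0.12976 + 0.99075×0.99155×0.99984 = -0.027348 + 0.982221 = 0.954873.
Inverse-square distance factor (a/d)² = 1.0126² = 1.025359.
Q̄ = (S₀/π) × 1.025359 × [bracket] = (1082/π) × 1.025359 × 0.954873 = 337.2 W/m².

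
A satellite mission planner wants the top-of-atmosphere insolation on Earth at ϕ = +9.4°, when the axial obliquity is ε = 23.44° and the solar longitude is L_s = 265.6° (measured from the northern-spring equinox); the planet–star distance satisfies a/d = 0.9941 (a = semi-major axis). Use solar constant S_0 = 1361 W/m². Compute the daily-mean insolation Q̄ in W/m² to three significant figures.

Q̄ ≈ 345 W/m²

Solar declination: sin δ = sin ε · sin L_s = sin 23.44° × sin 265.6° = -0.39662, so δ = -23.367°.
cos h₀ = −tan(+9.4°) tan(-23.367°) = 0.0715, h₀ = 1.4992 rad.
Bracket: h₀ sin ϕ sin δ + cos ϕ cos δ sin h₀ = 1.4992×0.16333×-0.39662 + 0.98657×0.91798×0.99744 = -0.097118 + 0.903333 = 0.806215.
Inverse-square distance factor (a/d)² = 0.9941² = 0.988235.
Q̄ = (S_0/π) × 0.988235 × [bracket] = (1361/π) × 0.988235 × 0.806215 = 345.2 W/m².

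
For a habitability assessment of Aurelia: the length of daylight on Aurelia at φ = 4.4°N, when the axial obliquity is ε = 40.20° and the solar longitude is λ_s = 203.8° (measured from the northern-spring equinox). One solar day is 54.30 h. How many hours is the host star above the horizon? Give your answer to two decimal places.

26.79 h

Solar declination: sin δ = sin ε · sin λ_s = sin 40.20° × sin 203.8° = -0.26047, so δ = -15.098°.
cos H₀ = −tan φ · tan δ = −tan(+4.4°) × tan(-15.098°) = 0.0208, so H₀ = 1.5500 rad = 88.81°.
Daylight = 2H₀/(2π) × 54.30 h = (1.5500/π) × 54.30 = 26.79 h.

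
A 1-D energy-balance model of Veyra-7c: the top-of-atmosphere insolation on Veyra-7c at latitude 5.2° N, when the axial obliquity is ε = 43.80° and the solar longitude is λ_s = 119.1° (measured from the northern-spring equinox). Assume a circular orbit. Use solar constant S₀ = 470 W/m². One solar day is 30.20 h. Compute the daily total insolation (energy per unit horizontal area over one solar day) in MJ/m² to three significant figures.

Solar declination: sin δ = sin ε · sin λ_s = sin 43.80° × sin 119.1° = 0.60478, so δ = +37.213°.
cos H₀ = −tan(+5.2°) tan(+37.213°) = -0.0691, H₀ = 1.6400 rad.
Bracket: H₀ sin φ sin δ + cos φ cos δ sin H₀ = 1.6400×0.09063×0.60478 + 0.99588×0.79640×0.99761 = 0.089890 + 0.791223 = 0.881113.
Q̄ = (S₀/π) × [bracket] = (470/π) × 0.881113 = 131.82 W/m².
Daily total = Q̄ × 30.20 h × 3600 s/h = 131.82 × 30.20 × 3600 / 10⁶ = 14.33 MJ/m².

14.3 MJ/m²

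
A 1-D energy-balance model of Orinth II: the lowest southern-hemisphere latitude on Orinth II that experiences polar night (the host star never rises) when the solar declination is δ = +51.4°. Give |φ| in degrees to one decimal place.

|φ| = 38.6°

Polar night requires cos H₀ = −tan φ tan δ ≥ 1, i.e. tan φ tan δ ≤ −1.
The boundary is |tan φ| · |tan δ| = 1, so |φ| = 90° − |δ| = 90° − 51.4° = 38.6° in the southern hemisphere.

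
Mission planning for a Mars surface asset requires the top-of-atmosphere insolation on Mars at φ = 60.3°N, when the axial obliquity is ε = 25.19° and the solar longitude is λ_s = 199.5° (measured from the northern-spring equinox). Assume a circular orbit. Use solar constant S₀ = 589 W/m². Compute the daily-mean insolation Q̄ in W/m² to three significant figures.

Solar declination: sin δ = sin ε · sin λ_s = sin 25.19° × sin 199.5° = -0.14208, so δ = -8.168°.
cos H₀ = −tan(+60.3°) tan(-8.168°) = 0.2516, H₀ = 1.3164 rad.
Bracket: H₀ sin φ sin δ + cos φ cos δ sin H₀ = 1.3164×0.86863×-0.14208 + 0.49546×0.98986×0.96782 = -0.162463 + 0.474654 = 0.312191.
Q̄ = (S₀/π) × [bracket] = (589/π) × 0.312191 = 58.53 W/m².

Q̄ ≈ 58.5 W/m²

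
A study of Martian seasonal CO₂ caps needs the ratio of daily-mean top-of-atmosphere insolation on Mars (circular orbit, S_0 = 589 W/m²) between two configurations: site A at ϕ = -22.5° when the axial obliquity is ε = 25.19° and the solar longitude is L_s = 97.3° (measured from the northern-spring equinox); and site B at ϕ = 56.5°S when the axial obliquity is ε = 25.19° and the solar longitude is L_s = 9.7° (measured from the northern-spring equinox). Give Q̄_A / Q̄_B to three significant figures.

— Configuration A (ϕ=-22.5°):
Solar declination: sin δ = sin ε · sin L_s = sin 25.19° × sin 97.3° = 0.42217, so δ = +24.972°.
cos h₀ = −tan(-22.5°) tan(+24.972°) = 0.1929, h₀ = 1.3767 rad.
Bracket: h₀ sin ϕ sin δ + cos ϕ cos δ sin h₀ = 1.3767×-0.38268×0.42217 + 0.92388×0.90652×0.98122 = -0.222414 + 0.821787 = 0.599373.
Q̄ = (S_0/π) × [bracket] = (589/π) × 0.599373 = 112.37 W/m².
— Configuration B (ϕ=-56.5°):
Solar declination: sin δ = sin ε · sin L_s = sin 25.19° × sin 9.7° = 0.07171, so δ = +4.112°.
cos h₀ = −tan(-56.5°) tan(+4.112°) = 0.1086, h₀ = 1.4620 rad.
Bracket: h₀ sin ϕ sin δ + cos ϕ cos δ sin h₀ = 1.4620×-0.83389×0.07171 + 0.55194×0.99743×0.99408 = -0.087425 + 0.547262 = 0.459837.
Q̄ = (S_0/π) × [bracket] = (589/π) × 0.459837 = 86.212 W/m².
Ratio Q̄_A / Q̄_B = 112.37 / 86.212 = 1.303.

Q̄_A / Q̄_B ≈ 1.30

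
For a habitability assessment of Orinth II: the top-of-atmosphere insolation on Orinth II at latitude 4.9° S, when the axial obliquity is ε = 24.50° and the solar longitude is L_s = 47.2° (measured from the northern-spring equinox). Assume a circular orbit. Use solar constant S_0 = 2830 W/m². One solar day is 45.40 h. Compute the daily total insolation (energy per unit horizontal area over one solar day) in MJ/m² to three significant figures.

Solar declination: sin δ = sin ε · sin L_s = sin 24.50° × sin 47.2° = 0.30427, so δ = +17.714°.
cos h₀ = −tan(-4.9°) tan(+17.714°) = 0.0274, h₀ = 1.5434 rad.
Bracket: h₀ sin ϕ sin δ + cos ϕ cos δ sin h₀ = 1.5434×-0.08542×0.30427 + 0.99635×0.95258×0.99962 = -0.040114 + 0.948742 = 0.908628.
Q̄ = (S_0/π) × [bracket] = (2830/π) × 0.908628 = 818.51 W/m².
Daily total = Q̄ × 45.40 h × 3600 s/h = 818.51 × 45.40 × 3600 / 10⁶ = 133.8 MJ/m².

134 MJ/m²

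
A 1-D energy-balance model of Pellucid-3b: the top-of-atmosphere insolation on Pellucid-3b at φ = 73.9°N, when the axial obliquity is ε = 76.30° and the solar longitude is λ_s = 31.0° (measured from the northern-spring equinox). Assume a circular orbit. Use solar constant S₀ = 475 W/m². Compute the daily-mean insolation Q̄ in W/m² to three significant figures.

Solar declination: sin δ = sin ε · sin λ_s = sin 76.30° × sin 31.0° = 0.50038, so δ = +30.025°.
cos H₀ = −tan(+73.9°) tan(+30.025°) = -2.0023 ≤ −1 ⇒ polar day, H₀ = π.
Bracket: H₀ sin φ sin δ + cos φ cos δ sin H₀ = 3.1416×0.96078×0.50038 + 0.27731×0.86580×0.00000 = 1.510340 + 0.000000 = 1.510340.
Q̄ = (S₀/π) × [bracket] = (475/π) × 1.510340 = 228.4 W/m².

Q̄ ≈ 228 W/m²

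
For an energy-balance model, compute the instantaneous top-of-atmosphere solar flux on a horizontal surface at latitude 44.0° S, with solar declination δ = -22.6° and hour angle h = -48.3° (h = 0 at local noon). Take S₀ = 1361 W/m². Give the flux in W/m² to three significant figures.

cos θ_z = sin φ sin δ + cos φ cos δ cos h = 0.266954 + 0.441781 = 0.708735.
Flux = S₀ · cos θ_z = 1361 × 0.708735 = 964.6 W/m².

965 W/m²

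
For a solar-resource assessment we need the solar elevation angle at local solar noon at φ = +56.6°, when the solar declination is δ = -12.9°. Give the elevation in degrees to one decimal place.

20.5°

At local noon the hour angle is zero, so the zenith angle equals |φ − δ| = |+56.6° − (-12.900°)| = 69.500°.
Elevation = 90° − 69.500° = 20.5°.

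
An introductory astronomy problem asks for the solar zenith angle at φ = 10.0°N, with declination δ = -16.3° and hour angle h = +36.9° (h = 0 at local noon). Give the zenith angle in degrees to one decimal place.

cos θ_z = sin φ sin δ + cos φ cos δ cos h = -0.048737 + 0.755881 = 0.707144.
θ_z = arccos(0.707144) = 45.0°.

θ_z = 45.0°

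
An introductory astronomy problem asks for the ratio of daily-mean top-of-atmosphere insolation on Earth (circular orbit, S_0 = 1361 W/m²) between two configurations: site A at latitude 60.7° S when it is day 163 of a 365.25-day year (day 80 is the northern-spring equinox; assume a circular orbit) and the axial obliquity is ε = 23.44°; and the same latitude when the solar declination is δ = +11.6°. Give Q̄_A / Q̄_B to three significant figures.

Q̄_A / Q̄_B ≈ 0.209

— Configuration A (ϕ=-60.7°):
Solar longitude: L_s = 360° × (163 − 80)/365.25 = 81.807°.
sin δ = sin 23.44° × sin 81.807° = 0.39373, so δ = +23.187°.
cos h₀ = −tan(-60.7°) tan(+23.187°) = 0.7633, h₀ = 0.7024 rad.
Bracket: h₀ sin ϕ sin δ + cos ϕ cos δ sin h₀ = 0.7024×-0.87207×0.39373 + 0.48938×0.91923×0.64608 = -0.241176 + 0.290641 = 0.049465.
Q̄ = (S_0/π) × [bracket] = (1361/π) × 0.049465 = 21.429 W/m².
— Configuration B (ϕ=-60.7°):
cos h₀ = −tan(-60.7°) tan(+11.600°) = 0.3658, h₀ = 1.1963 rad.
Bracket: h₀ sin ϕ sin δ + cos ϕ cos δ sin h₀ = 1.1963×-0.87207×0.20108 + 0.48938×0.97958×0.93070 = -0.209778 + 0.446165 = 0.236387.
Q̄ = (S_0/π) × [bracket] = (1361/π) × 0.236387 = 102.41 W/m².
Ratio Q̄_A / Q̄_B = 21.429 / 102.41 = 0.2092.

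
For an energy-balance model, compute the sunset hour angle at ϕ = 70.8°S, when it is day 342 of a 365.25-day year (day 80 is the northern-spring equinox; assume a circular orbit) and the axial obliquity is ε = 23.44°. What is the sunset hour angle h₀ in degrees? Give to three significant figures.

h₀ = 180°

Solar longitude: L_s = 360° × (342 − 80)/365.25 = 258.234°.
sin δ = sin 23.44° × sin 258.234° = -0.38943, so δ = -22.919°.
Sunrise equation: cos h₀ = −tan ϕ · tan δ = -1.2141 ≤ −1, so the Sun never sets (polar day) and h₀ = π.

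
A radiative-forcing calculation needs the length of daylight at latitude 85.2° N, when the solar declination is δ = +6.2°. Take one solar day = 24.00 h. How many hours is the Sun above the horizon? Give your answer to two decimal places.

Sunrise equation: cos H₀ = −tan φ · tan δ = -1.2937 ≤ −1, so the Sun never sets (polar day) and H₀ = π.
Daylight = 2H₀/(2π) × 24.00 h = (3.1416/π) × 24.00 = 24.00 h.

24.00 h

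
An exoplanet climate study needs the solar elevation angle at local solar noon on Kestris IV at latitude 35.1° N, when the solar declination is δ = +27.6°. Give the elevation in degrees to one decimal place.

82.5°

At local noon the hour angle is zero, so the zenith angle equals |φ − δ| = |+35.1° − (+27.600°)| = 7.500°.
Elevation = 90° − 7.500° = 82.5°.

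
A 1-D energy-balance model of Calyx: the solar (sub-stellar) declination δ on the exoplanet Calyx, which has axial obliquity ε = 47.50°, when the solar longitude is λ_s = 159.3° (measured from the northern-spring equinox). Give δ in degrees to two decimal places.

δ = +15.11°

sin δ = sin ε · sin λ_s = sin 47.50° × sin 159.3° = 0.260609.
δ = arcsin(0.260609) = +15.11°.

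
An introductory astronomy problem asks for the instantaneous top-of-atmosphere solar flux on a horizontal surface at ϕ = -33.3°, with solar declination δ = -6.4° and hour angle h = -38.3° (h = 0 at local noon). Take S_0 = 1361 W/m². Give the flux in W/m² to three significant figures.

cos θ_z = sin ϕ sin δ + cos ϕ cos δ cos h = 0.061199 + 0.651834 = 0.713033.
Flux = S_0 · cos θ_z = 1361 × 0.713033 = 970.4 W/m².

970 W/m²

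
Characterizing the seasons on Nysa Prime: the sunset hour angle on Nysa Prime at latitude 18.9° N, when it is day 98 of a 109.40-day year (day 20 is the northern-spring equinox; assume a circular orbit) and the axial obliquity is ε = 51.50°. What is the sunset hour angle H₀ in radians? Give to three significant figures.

Solar longitude: λ_s = 360° × (98 − 20)/109.40 = 256.673°.
sin δ = sin 51.50° × sin 256.673° = -0.76153, so δ = -49.599°.
cos H₀ = −tan φ · tan δ = −tan(+18.9°) × tan(-49.599°) = 0.4023, so H₀ = 1.1568 rad = 66.28°.

H₀ = 1.16 rad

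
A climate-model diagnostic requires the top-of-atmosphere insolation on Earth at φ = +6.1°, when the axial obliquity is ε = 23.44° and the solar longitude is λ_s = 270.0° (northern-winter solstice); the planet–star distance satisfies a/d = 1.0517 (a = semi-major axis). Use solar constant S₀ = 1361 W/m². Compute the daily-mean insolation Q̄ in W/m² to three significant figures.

Q̄ ≈ 406 W/m²

Solar declination: sin δ = sin ε · sin λ_s = sin 23.44° × sin 270.0° = -0.39779, so δ = -23.440°.
cos H₀ = −tan(+6.1°) tan(-23.440°) = 0.0463, H₀ = 1.5244 rad.
Bracket: H₀ sin φ sin δ + cos φ cos δ sin H₀ = 1.5244×0.10626×-0.39779 + 0.99434×0.91748×0.99893 = -0.064435 + 0.911311 = 0.846876.
Inverse-square distance factor (a/d)² = 1.0517² = 1.106073.
Q̄ = (S₀/π) × 1.106073 × [bracket] = (1361/π) × 1.106073 × 0.846876 = 405.8 W/m².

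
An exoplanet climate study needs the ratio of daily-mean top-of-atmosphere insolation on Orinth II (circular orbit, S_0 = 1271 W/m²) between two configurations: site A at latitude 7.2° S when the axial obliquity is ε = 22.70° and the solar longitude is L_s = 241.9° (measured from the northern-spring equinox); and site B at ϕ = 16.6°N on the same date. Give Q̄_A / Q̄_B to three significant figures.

— Configuration A (ϕ=-7.2°):
Solar declination: sin δ = sin ε · sin L_s = sin 22.70° × sin 241.9° = -0.34042, so δ = -19.902°.
cos h₀ = −tan(-7.2°) tan(-19.902°) = -0.0457, h₀ = 1.6165 rad.
Bracket: h₀ sin ϕ sin δ + cos ϕ cos δ sin h₀ = 1.6165×-0.12533×-0.34042 + 0.99211×0.94027×0.99895 = 0.068968 + 0.931872 = 1.000840.
Q̄ = (S_0/π) × [bracket] = (1271/π) × 1.000840 = 404.91 W/m².
— Configuration B (ϕ=+16.6°):
cos h₀ = −tan(+16.6°) tan(-19.902°) = 0.1079, h₀ = 1.4627 rad.
Bracket: h₀ sin ϕ sin δ + cos ϕ cos δ sin h₀ = 1.4627×0.28569×-0.34042 + 0.95832×0.94027×0.99416 = -0.142254 + 0.895817 = 0.753563.
Q̄ = (S_0/π) × [bracket] = (1271/π) × 0.753563 = 304.87 W/m².
Ratio Q̄_A / Q̄_B = 404.91 / 304.87 = 1.328.

Q̄_A / Q̄_B ≈ 1.33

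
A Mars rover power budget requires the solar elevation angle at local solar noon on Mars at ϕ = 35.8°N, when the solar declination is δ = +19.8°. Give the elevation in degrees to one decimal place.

74.0°

At local noon the hour angle is zero, so the zenith angle equals |ϕ − δ| = |+35.8° − (+19.800°)| = 16.000°.
Elevation = 90° − 16.000° = 74.0°.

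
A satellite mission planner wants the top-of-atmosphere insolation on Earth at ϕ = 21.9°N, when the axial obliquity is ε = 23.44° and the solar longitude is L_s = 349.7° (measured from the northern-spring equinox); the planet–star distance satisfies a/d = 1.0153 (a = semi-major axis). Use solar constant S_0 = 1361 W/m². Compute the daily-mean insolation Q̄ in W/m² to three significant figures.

Q̄ ≈ 395 W/m²

Solar declination: sin δ = sin ε · sin L_s = sin 23.44° × sin 349.7° = -0.07113, so δ = -4.079°.
cos h₀ = −tan(+21.9°) tan(-4.079°) = 0.0287, h₀ = 1.5421 rad.
Bracket: h₀ sin ϕ sin δ + cos ϕ cos δ sin h₀ = 1.5421×0.37299×-0.07113 + 0.92784×0.99747×0.99959 = -0.040913 + 0.925113 = 0.884200.
Inverse-square distance factor (a/d)² = 1.0153² = 1.030834.
Q̄ = (S_0/π) × 1.030834 × [bracket] = (1361/π) × 1.030834 × 0.884200 = 394.9 W/m².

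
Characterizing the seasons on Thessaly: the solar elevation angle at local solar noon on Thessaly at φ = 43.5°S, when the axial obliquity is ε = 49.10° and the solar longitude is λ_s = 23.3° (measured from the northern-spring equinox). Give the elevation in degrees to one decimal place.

29.1°

Solar declination: sin δ = sin ε · sin λ_s = sin 49.10° × sin 23.3° = 0.29897, so δ = +17.396°.
At local noon the hour angle is zero, so the zenith angle equals |φ − δ| = |-43.5° − (+17.396°)| = 60.896°.
Elevation = 90° − 60.896° = 29.1°.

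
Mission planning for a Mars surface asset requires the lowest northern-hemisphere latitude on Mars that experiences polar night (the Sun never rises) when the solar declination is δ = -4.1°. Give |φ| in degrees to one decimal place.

Polar night requires cos H₀ = −tan φ tan δ ≥ 1, i.e. tan φ tan δ ≤ −1.
The boundary is |tan φ| · |tan δ| = 1, so |φ| = 90° − |δ| = 90° − 4.1° = 85.9° in the northern hemisphere.

|φ| = 85.9°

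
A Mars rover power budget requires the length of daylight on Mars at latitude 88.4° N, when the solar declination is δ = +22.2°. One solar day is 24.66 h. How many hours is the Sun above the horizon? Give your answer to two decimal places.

Sunrise equation: cos h₀ = −tan ϕ · tan δ = -14.6099 ≤ −1, so the Sun never sets (polar day) and h₀ = π.
Daylight = 2h₀/(2π) × 24.66 h = (3.1416/π) × 24.66 = 24.66 h.

24.66 h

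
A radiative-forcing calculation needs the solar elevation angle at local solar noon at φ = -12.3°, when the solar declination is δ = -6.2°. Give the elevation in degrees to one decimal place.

83.9°

At local noon the hour angle is zero, so the zenith angle equals |φ − δ| = |-12.3° − (-6.200°)| = 6.100°.
Elevation = 90° − 6.100° = 83.9°.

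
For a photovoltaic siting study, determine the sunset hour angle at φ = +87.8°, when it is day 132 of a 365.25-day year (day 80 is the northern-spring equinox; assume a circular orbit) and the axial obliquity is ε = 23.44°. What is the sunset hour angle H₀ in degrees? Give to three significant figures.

Solar longitude: λ_s = 360° × (132 − 80)/365.25 = 51.253°.
sin δ = sin 23.44° × sin 51.253° = 0.31024, so δ = +18.074°.
Sunrise equation: cos H₀ = −tan φ · tan δ = -8.4949 ≤ −1, so the Sun never sets (polar day) and H₀ = π.

H₀ = 180°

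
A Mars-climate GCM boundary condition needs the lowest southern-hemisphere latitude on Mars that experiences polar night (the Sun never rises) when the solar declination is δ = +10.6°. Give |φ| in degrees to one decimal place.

|φ| = 79.4°

Polar night requires cos H₀ = −tan φ tan δ ≥ 1, i.e. tan φ tan δ ≤ −1.
The boundary is |tan φ| · |tan δ| = 1, so |φ| = 90° − |δ| = 90° − 10.6° = 79.4° in the southern hemisphere.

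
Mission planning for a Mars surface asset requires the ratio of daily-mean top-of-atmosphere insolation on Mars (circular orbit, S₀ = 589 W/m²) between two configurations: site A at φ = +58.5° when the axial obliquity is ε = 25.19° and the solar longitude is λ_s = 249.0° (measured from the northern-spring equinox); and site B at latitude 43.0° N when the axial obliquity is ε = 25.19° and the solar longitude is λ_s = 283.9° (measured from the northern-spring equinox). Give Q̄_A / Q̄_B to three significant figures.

Q̄_A / Q̄_B ≈ 0.257

— Configuration A (φ=+58.5°):
Solar declination: sin δ = sin ε · sin λ_s = sin 25.19° × sin 249.0° = -0.39735, so δ = -23.413°.
cos H₀ = −tan(+58.5°) tan(-23.413°) = 0.7066, H₀ = 0.7861 rad.
Bracket: H₀ sin φ sin δ + cos φ cos δ sin H₀ = 0.7861×0.85264×-0.39735 + 0.52250×0.91767×0.70762 = -0.266328 + 0.339291 = 0.072963.
Q̄ = (S₀/π) × [bracket] = (589/π) × 0.072963 = 13.679 W/m².
— Configuration B (φ=+43.0°):
Solar declination: sin δ = sin ε · sin λ_s = sin 25.19° × sin 283.9° = -0.41316, so δ = -24.403°.
cos H₀ = −tan(+43.0°) tan(-24.403°) = 0.4231, H₀ = 1.1340 rad.
Bracket: H₀ sin φ sin δ + cos φ cos δ sin H₀ = 1.1340×0.68200×-0.41316 + 0.73135×0.91066×0.90610 = -0.319533 + 0.603473 = 0.283940.
Q̄ = (S₀/π) × [bracket] = (589/π) × 0.283940 = 53.234 W/m².
Ratio Q̄_A / Q̄_B = 13.679 / 53.234 = 0.2570.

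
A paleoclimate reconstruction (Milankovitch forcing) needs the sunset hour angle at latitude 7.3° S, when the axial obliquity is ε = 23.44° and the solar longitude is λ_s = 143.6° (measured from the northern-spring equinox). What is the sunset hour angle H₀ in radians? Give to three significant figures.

H₀ = 1.54 rad

Solar declination: sin δ = sin ε · sin λ_s = sin 23.44° × sin 143.6° = 0.23606, so δ = +13.654°.
cos H₀ = −tan φ · tan δ = −tan(-7.3°) × tan(+13.654°) = 0.0311, so H₀ = 1.5397 rad = 88.22°.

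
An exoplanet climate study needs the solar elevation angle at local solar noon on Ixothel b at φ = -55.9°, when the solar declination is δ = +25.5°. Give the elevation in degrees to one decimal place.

8.6°

At local noon the hour angle is zero, so the zenith angle equals |φ − δ| = |-55.9° − (+25.500°)| = 81.400°.
Elevation = 90° − 81.400° = 8.6°.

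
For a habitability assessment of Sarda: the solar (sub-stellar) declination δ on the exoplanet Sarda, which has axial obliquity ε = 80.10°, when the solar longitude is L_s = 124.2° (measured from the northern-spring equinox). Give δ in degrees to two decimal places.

δ = +54.56°

sin δ = sin ε · sin L_s = sin 80.10° × sin 124.2° = 0.814765.
δ = arcsin(0.814765) = +54.56°.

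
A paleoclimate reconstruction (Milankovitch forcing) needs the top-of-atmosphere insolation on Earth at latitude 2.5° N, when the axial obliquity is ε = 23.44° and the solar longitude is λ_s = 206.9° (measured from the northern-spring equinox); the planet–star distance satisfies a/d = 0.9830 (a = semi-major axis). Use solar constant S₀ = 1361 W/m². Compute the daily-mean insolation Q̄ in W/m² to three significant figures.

Q̄ ≈ 406 W/m²

Solar declination: sin δ = sin ε · sin λ_s = sin 23.44° × sin 206.9° = -0.17997, so δ = -10.368°.
cos H₀ = −tan(+2.5°) tan(-10.368°) = 0.0080, H₀ = 1.5628 rad.
Bracket: H₀ sin φ sin δ + cos φ cos δ sin H₀ = 1.5628×0.04362×-0.17997 + 0.99905×0.98367×0.99997 = -0.012268 + 0.982706 = 0.970438.
Inverse-square distance factor (a/d)² = 0.9830² = 0.966289.
Q̄ = (S₀/π) × 0.966289 × [bracket] = (1361/π) × 0.966289 × 0.970438 = 406.2 W/m².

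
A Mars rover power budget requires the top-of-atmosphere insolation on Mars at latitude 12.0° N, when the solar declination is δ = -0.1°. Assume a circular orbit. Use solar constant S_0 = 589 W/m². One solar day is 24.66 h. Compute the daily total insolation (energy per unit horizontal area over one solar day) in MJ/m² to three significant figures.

cos h₀ = −tan(+12.0°) tan(-0.100°) = 0.0004, h₀ = 1.5704 rad.
Bracket: h₀ sin ϕ sin δ + cos ϕ cos δ sin h₀ = 1.5704×0.20791×-0.00175 + 0.97815×1.00000×1.00000 = -0.000571 + 0.978150 = 0.977579.
Q̄ = (S_0/π) × [bracket] = (589/π) × 0.977579 = 183.28 W/m².
Daily total = Q̄ × 24.66 h × 3600 s/h = 183.28 × 24.66 × 3600 / 10⁶ = 16.27 MJ/m².

16.3 MJ/m²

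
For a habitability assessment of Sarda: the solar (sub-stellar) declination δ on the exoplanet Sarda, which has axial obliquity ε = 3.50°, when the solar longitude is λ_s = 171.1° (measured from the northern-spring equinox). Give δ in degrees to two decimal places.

δ = +0.54°

sin δ = sin ε · sin λ_s = sin 3.50° × sin 171.1° = 0.009445.
δ = arcsin(0.009445) = +0.54°.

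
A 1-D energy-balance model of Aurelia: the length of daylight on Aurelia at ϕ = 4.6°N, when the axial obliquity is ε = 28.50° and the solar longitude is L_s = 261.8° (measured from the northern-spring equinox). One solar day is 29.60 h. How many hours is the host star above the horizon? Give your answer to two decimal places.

Solar declination: sin δ = sin ε · sin L_s = sin 28.50° × sin 261.8° = -0.47228, so δ = -28.182°.
cos h₀ = −tan ϕ · tan δ = −tan(+4.6°) × tan(-28.182°) = 0.0431, so h₀ = 1.5277 rad = 87.53°.
Daylight = 2h₀/(2π) × 29.60 h = (1.5277/π) × 29.60 = 14.39 h.

14.39 h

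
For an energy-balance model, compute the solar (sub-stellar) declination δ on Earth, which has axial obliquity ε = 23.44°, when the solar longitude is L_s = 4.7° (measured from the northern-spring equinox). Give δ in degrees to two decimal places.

sin δ = sin ε · sin L_s = sin 23.44° × sin 4.7° = 0.032594.
δ = arcsin(0.032594) = +1.87°.

δ = +1.87°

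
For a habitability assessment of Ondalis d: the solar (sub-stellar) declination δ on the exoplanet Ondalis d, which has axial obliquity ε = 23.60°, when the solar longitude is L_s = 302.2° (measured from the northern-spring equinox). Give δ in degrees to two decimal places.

δ = -19.80°

sin δ = sin ε · sin L_s = sin 23.60° × sin 302.2° = -0.338773.
δ = arcsin(-0.338773) = -19.80°.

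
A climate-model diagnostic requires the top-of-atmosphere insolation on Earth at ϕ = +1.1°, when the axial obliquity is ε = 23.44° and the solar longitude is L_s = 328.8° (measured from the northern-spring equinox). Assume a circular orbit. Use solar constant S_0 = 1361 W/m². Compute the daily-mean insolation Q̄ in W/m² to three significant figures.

Solar declination: sin δ = sin ε · sin L_s = sin 23.44° × sin 328.8° = -0.20607, so δ = -11.892°.
cos h₀ = −tan(+1.1°) tan(-11.892°) = 0.0040, h₀ = 1.5668 rad.
Bracket: h₀ sin ϕ sin δ + cos ϕ cos δ sin h₀ = 1.5668×0.01920×-0.20607 + 0.99982×0.97854×0.99999 = -0.006199 + 0.978354 = 0.972155.
Q̄ = (S_0/π) × [bracket] = (1361/π) × 0.972155 = 421.2 W/m².

Q̄ ≈ 421 W/m²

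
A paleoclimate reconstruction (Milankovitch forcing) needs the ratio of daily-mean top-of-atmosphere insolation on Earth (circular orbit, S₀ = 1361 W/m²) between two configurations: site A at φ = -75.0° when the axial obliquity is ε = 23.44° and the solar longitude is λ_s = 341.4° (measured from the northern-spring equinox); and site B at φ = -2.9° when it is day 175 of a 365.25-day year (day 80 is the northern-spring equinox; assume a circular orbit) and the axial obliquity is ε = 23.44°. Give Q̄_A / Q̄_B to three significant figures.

— Configuration A (φ=-75.0°):
Solar declination: sin δ = sin ε · sin λ_s = sin 23.44° × sin 341.4° = -0.12688, so δ = -7.289°.
cos H₀ = −tan(-75.0°) tan(-7.289°) = -0.4774, H₀ = 2.0685 rad.
Bracket: H₀ sin φ sin δ + cos φ cos δ sin H₀ = 2.0685×-0.96593×-0.12688 + 0.25882×0.99192×0.87870 = 0.253510 + 0.225588 = 0.479098.
Q̄ = (S₀/π) × [bracket] = (1361/π) × 0.479098 = 207.55 W/m².
— Configuration B (φ=-2.9°):
Solar longitude: λ_s = 360° × (175 − 80)/365.25 = 93.634°.
sin δ = sin 23.44° × sin 93.634° = 0.39699, so δ = +23.390°.
cos H₀ = −tan(-2.9°) tan(+23.390°) = 0.0219, H₀ = 1.5489 rad.
Bracket: H₀ sin φ sin δ + cos φ cos δ sin H₀ = 1.5489×-0.05059×0.39699 + 0.99872×0.91782×0.99976 = -0.031108 + 0.916425 = 0.885317.
Q̄ = (S₀/π) × [bracket] = (1361/π) × 0.885317 = 383.54 W/m².
Ratio Q̄_A / Q̄_B = 207.55 / 383.54 = 0.5411.

Q̄_A / Q̄_B ≈ 0.541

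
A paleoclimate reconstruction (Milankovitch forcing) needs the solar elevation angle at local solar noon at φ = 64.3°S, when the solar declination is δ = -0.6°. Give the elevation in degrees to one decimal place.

26.3°

At local noon the hour angle is zero, so the zenith angle equals |φ − δ| = |-64.3° − (-0.600°)| = 63.700°.
Elevation = 90° − 63.700° = 26.3°.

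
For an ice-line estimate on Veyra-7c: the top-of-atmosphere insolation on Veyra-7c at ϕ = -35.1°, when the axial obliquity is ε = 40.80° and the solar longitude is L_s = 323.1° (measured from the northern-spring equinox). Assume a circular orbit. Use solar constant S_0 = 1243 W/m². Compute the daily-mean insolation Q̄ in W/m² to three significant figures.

Solar declination: sin δ = sin ε · sin L_s = sin 40.80° × sin 323.1° = -0.39233, so δ = -23.099°.
cos h₀ = −tan(-35.1°) tan(-23.099°) = -0.2998, h₀ = 1.8752 rad.
Bracket: h₀ sin ϕ sin δ + cos ϕ cos δ sin h₀ = 1.8752×-0.57501×-0.39233 + 0.81815×0.91983×0.95401 = 0.423033 + 0.717949 = 1.140982.
Q̄ = (S_0/π) × [bracket] = (1243/π) × 1.140982 = 451.4 W/m².

Q̄ ≈ 451 W/m²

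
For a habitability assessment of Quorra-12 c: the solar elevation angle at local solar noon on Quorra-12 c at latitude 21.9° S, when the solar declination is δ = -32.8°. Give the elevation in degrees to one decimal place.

79.1°

At local noon the hour angle is zero, so the zenith angle equals |ϕ − δ| = |-21.9° − (-32.800°)| = 10.900°.
Elevation = 90° − 10.900° = 79.1°.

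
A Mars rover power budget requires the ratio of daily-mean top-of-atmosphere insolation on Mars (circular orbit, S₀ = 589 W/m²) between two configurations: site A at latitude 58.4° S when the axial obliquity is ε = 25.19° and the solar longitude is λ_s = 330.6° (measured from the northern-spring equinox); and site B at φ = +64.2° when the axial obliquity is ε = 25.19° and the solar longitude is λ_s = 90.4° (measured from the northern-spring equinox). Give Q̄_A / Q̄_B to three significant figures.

Q̄_A / Q̄_B ≈ 0.683

— Configuration A (φ=-58.4°):
Solar declination: sin δ = sin ε · sin λ_s = sin 25.19° × sin 330.6° = -0.20894, so δ = -12.060°.
cos H₀ = −tan(-58.4°) tan(-12.060°) = -0.3473, H₀ = 1.9255 rad.
Bracket: H₀ sin φ sin δ + cos φ cos δ sin H₀ = 1.9255×-0.85173×-0.20894 + 0.52399×0.97793×0.93776 = 0.342663 + 0.480532 = 0.823195.
Q̄ = (S₀/π) × [bracket] = (589/π) × 0.823195 = 154.34 W/m².
— Configuration B (φ=+64.2°):
Solar declination: sin δ = sin ε · sin λ_s = sin 25.19° × sin 90.4° = 0.42561, so δ = +25.189°.
cos H₀ = −tan(+64.2°) tan(+25.189°) = -0.9729, H₀ = 2.9084 rad.
Bracket: H₀ sin φ sin δ + cos φ cos δ sin H₀ = 2.9084×0.90032×0.42561 + 0.43523×0.90491×0.23106 = 1.114456 + 0.091002 = 1.205458.
Q̄ = (S₀/π) × [bracket] = (589/π) × 1.205458 = 226.00 W/m².
Ratio Q̄_A / Q̄_B = 154.34 / 226.00 = 0.6829.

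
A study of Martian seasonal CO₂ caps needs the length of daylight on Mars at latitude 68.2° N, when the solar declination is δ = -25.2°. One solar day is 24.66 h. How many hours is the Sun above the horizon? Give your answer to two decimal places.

0.00 h

cos H₀ = −tan φ · tan δ = 1.1765 ≥ 1, so the Sun never rises (polar night) and H₀ = 0.
Daylight = 2H₀/(2π) × 24.66 h = (0.0000/π) × 24.66 = 0.00 h.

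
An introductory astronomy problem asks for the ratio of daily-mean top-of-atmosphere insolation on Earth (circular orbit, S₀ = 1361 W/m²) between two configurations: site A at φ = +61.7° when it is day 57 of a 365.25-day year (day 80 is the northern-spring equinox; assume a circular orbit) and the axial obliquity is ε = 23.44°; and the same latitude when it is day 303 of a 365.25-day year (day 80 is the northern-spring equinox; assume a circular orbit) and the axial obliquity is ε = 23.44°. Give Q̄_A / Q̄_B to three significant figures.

— Configuration A (φ=+61.7°):
Solar longitude: λ_s = 360° × (57 − 80)/365.25 = -22.669°, i.e. -22.669° + 360° = 337.331°.
sin δ = sin 23.44° × sin 337.331° = -0.15331, so δ = -8.819°.
cos H₀ = −tan(+61.7°) tan(-8.819°) = 0.2881, H₀ = 1.2785 rad.
Bracket: H₀ sin φ sin δ + cos φ cos δ sin H₀ = 1.2785×0.88048×-0.15331 + 0.47409×0.98818×0.95759 = -0.172580 + 0.448618 = 0.276038.
Q̄ = (S₀/π) × [bracket] = (1361/π) × 0.276038 = 119.59 W/m².
— Configuration B (φ=+61.7°):
Solar longitude: λ_s = 360° × (303 − 80)/365.25 = 219.795°.
sin δ = sin 23.44° × sin 219.795° = -0.25460, so δ = -14.750°.
cos H₀ = −tan(+61.7°) tan(-14.750°) = 0.4890, H₀ = 1.0599 rad.
Bracket: H₀ sin φ sin δ + cos φ cos δ sin H₀ = 1.0599×0.88048×-0.25460 + 0.47409×0.96705×0.87231 = -0.237598 + 0.399927 = 0.162329.
Q̄ = (S₀/π) × [bracket] = (1361/π) × 0.162329 = 70.324 W/m².
Ratio Q̄_A / Q̄_B = 119.59 / 70.324 = 1.701.

Q̄_A / Q̄_B ≈ 1.70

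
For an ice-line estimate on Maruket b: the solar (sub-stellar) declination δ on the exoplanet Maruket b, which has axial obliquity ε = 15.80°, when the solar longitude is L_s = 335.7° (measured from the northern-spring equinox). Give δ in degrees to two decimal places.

δ = -6.43°

sin δ = sin ε · sin L_s = sin 15.80° × sin 335.7° = -0.112047.
δ = arcsin(-0.112047) = -6.43°.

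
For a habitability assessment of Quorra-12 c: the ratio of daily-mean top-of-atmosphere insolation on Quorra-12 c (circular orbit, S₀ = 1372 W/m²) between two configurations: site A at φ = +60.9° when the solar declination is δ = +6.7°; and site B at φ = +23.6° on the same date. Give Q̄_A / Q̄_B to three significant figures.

Q̄_A / Q̄_B ≈ 0.664

— Configuration A (φ=+60.9°):
cos H₀ = −tan(+60.9°) tan(+6.700°) = -0.2111, H₀ = 1.7835 rad.
Bracket: H₀ sin φ sin δ + cos φ cos δ sin H₀ = 1.7835×0.87377×0.11667 + 0.48634×0.99317×0.97747 = 0.181815 + 0.472136 = 0.653951.
Q̄ = (S₀/π) × [bracket] = (1372/π) × 0.653951 = 285.59 W/m².
— Configuration B (φ=+23.6°):
cos H₀ = −tan(+23.6°) tan(+6.700°) = -0.0513, H₀ = 1.6221 rad.
Bracket: H₀ sin φ sin δ + cos φ cos δ sin H₀ = 1.6221×0.40035×0.11667 + 0.91636×0.99317×0.99868 = 0.075766 + 0.908900 = 0.984666.
Q̄ = (S₀/π) × [bracket] = (1372/π) × 0.984666 = 430.02 W/m².
Ratio Q̄_A / Q̄_B = 285.59 / 430.02 = 0.6641.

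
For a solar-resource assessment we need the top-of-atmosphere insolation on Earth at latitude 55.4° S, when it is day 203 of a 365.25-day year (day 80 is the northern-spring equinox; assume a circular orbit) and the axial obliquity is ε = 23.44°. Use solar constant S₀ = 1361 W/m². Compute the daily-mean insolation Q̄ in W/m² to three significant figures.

Q̄ ≈ 73.4 W/m²

Solar longitude: λ_s = 360° × (203 − 80)/365.25 = 121.232°.
sin δ = sin 23.44° × sin 121.232° = 0.34014, so δ = +19.885°.
cos H₀ = −tan(-55.4°) tan(+19.885°) = 0.5243, H₀ = 1.0189 rad.
Bracket: H₀ sin φ sin δ + cos φ cos δ sin H₀ = 1.0189×-0.82314×0.34014 + 0.56784×0.94038×0.85152 = -0.285275 + 0.454699 = 0.169424.
Q̄ = (S₀/π) × [bracket] = (1361/π) × 0.169424 = 73.40 W/m².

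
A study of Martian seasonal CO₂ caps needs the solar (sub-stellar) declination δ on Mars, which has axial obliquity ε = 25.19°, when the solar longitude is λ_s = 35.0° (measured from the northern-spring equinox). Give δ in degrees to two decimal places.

δ = +14.13°

sin δ = sin ε · sin λ_s = sin 25.19° × sin 35.0° = 0.244126.
δ = arcsin(0.244126) = +14.13°.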